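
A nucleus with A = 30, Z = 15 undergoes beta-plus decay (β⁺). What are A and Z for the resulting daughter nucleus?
Daughter: A = 30, Z = 14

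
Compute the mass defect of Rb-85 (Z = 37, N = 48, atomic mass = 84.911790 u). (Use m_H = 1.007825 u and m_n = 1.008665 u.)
Δm = Z·m_H + N·m_n − M = 0.7937 u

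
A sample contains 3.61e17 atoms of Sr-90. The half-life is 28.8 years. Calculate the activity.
A = λN = 8.688e15 decays/year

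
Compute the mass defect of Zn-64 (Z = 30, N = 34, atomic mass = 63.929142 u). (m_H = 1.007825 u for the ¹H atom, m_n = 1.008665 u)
Δm = Z·m_H + N·m_n − M = 0.6002 u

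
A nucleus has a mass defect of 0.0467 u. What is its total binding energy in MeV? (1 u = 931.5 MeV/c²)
B.E. = Δm × 931.5 = 43.5 MeV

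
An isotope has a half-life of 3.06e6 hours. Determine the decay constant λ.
λ = ln(2)/t½ = 2.265e-7 hour⁻¹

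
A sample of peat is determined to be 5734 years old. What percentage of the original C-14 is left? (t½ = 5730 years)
N/N₀ = (1/2)^(t/t½) = 0.4998 = 50%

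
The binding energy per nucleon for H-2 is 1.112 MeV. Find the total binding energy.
B.E. = 1.112 × 2 = 2.224 MeV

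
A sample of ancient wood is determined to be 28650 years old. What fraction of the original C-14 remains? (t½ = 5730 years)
N/N₀ = (1/2)^(t/t½) = 0.03125 = 3.12%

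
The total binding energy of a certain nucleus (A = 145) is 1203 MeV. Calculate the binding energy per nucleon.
B.E./A = 1203/145 = 8.297 MeV/nucleon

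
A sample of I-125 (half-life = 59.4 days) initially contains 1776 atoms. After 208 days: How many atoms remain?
N = N₀(1/2)^(t/t½) = 156.8 atoms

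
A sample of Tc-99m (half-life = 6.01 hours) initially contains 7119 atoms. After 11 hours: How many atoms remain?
N = N₀(1/2)^(t/t½) = 2002 atoms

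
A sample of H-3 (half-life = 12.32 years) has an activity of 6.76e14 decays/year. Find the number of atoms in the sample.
N = A/λ = 1.202e16 atoms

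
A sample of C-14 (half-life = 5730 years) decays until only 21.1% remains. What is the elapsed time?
t = t½ × log₂(N₀/N) = 12860 years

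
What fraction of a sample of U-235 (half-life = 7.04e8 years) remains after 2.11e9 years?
N/N₀ = (1/2)^(t/t½) = 0.1252 = 12.5%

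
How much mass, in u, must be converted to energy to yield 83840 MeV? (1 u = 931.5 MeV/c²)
m = E/c² = 90.01 u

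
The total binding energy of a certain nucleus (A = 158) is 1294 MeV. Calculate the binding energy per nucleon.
B.E./A = 1294/158 = 8.19 MeV/nucleon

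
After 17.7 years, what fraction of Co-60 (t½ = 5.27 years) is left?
N/N₀ = (1/2)^(t/t½) = 0.09749 = 9.75%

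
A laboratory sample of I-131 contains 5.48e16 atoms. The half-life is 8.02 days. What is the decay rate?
A = λN = 4.736e15 decays/day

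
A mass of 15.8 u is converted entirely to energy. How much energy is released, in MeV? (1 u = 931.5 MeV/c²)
E = mc² = 14720 MeV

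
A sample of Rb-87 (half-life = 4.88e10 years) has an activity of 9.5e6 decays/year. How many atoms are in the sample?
N = A/λ = 6.688e17 atoms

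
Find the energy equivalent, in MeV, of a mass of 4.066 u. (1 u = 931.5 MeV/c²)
E = mc² = 3787 MeV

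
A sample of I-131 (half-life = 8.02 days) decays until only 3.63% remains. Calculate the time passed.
t = t½ × log₂(N₀/N) = 38.37 days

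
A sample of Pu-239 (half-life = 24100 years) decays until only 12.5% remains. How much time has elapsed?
t = t½ × log₂(N₀/N) = 72300 years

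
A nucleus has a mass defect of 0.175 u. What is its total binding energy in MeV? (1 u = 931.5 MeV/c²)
B.E. = Δm × 931.5 = 163 MeV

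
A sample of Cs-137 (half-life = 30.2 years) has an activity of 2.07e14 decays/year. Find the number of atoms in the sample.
N = A/λ = 9.019e15 atoms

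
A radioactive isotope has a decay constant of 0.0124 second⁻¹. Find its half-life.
t½ = ln(2)/λ = 55.9 seconds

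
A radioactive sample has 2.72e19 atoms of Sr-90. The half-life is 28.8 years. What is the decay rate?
A = λN = 6.546e17 decays/year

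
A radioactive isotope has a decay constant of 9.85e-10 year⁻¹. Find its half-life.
t½ = ln(2)/λ = 7.037e8 years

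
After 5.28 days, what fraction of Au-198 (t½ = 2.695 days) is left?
N/N₀ = (1/2)^(t/t½) = 0.2572 = 25.7%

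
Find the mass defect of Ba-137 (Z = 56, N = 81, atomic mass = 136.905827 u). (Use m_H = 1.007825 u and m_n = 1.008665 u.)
Δm = Z·m_H + N·m_n − M = 1.234 u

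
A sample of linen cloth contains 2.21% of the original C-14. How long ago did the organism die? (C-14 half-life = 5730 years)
Age = t½ × log₂(1/ratio) = 31510 years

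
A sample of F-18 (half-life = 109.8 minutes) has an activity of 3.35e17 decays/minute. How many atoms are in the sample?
N = A/λ = 5.307e19 atoms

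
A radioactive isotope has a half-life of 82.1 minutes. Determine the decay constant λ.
λ = ln(2)/t½ = 0.008443 minute⁻¹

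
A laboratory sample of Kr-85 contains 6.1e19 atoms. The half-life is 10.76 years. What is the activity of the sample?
A = λN = 3.93e18 decays/year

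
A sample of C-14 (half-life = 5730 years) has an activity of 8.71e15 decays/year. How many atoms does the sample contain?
N = A/λ = 7.2e19 atoms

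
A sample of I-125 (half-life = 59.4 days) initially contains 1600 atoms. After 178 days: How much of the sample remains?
N = N₀(1/2)^(t/t½) = 200.5 atoms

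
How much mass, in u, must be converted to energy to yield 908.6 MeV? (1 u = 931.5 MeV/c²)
m = E/c² = 0.9754 u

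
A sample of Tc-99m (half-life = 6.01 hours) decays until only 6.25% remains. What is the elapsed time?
t = t½ × log₂(N₀/N) = 24.04 hours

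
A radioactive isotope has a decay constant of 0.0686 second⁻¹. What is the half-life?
t½ = ln(2)/λ = 10.1 seconds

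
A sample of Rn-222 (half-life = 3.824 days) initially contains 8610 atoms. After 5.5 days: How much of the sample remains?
N = N₀(1/2)^(t/t½) = 3177 atoms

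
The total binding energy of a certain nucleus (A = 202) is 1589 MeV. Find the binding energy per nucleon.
B.E./A = 1589/202 = 7.866 MeV/nucleon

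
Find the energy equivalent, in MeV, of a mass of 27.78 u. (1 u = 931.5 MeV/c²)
E = mc² = 25880 MeV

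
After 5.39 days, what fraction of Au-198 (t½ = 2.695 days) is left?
N/N₀ = (1/2)^(t/t½) = 0.25 = 25%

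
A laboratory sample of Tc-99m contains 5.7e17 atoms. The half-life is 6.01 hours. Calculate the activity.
A = λN = 6.574e16 decays/hour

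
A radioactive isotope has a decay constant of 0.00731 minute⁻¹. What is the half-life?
t½ = ln(2)/λ = 94.82 minutes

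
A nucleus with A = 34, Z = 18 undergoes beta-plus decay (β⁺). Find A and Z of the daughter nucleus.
Daughter: A = 34, Z = 17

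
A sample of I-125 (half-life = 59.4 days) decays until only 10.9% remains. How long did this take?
t = t½ × log₂(N₀/N) = 189.9 days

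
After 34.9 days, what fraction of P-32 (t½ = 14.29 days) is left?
N/N₀ = (1/2)^(t/t½) = 0.184 = 18.4%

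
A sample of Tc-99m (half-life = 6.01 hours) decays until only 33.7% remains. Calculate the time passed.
t = t½ × log₂(N₀/N) = 9.431 hours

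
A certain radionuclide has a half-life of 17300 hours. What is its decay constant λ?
λ = ln(2)/t½ = 4.007e-5 hour⁻¹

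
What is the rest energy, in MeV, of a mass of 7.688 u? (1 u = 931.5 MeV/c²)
E = mc² = 7161 MeV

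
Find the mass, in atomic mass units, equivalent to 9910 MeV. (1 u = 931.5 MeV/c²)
m = E/c² = 10.64 u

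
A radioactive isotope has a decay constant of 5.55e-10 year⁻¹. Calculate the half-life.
t½ = ln(2)/λ = 1.249e9 years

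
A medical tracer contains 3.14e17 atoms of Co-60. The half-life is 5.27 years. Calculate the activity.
A = λN = 4.13e16 decays/year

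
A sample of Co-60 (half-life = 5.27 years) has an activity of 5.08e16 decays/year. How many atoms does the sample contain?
N = A/λ = 3.862e17 atoms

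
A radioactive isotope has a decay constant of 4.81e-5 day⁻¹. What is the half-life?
t½ = ln(2)/λ = 14410 days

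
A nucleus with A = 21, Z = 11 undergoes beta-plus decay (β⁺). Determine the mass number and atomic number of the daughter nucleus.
Daughter: A = 21, Z = 10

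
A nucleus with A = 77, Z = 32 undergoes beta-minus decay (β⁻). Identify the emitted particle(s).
β⁻: electron (e⁻) + antineutrino (ν̄ₑ)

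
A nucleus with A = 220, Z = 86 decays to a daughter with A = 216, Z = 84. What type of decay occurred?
ΔA = -4, ΔZ = -2 ⇒ alpha decay (α)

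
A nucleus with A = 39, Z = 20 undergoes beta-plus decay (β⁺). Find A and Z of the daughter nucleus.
Daughter: A = 39, Z = 19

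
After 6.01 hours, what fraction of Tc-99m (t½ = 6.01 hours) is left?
N/N₀ = (1/2)^(t/t½) = 0.5 = 50%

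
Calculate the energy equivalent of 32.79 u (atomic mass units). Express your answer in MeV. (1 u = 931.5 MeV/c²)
E = mc² = 30540 MeV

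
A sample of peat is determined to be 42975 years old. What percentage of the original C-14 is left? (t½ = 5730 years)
N/N₀ = (1/2)^(t/t½) = 0.005524 = 0.552%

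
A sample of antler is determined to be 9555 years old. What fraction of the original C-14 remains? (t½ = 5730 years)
N/N₀ = (1/2)^(t/t½) = 0.3148 = 31.5%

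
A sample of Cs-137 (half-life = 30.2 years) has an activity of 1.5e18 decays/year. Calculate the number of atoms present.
N = A/λ = 6.535e19 atoms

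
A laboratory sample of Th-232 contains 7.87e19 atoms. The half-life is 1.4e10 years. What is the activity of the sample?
A = λN = 3.896e9 decays/year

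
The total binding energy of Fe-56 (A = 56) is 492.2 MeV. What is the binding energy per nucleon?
B.E./A = 492.2/56 = 8.789 MeV/nucleon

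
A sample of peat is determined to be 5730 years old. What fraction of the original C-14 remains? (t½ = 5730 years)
N/N₀ = (1/2)^(t/t½) = 0.5 = 50%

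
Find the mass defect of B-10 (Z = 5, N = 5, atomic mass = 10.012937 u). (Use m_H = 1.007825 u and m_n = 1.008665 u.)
Δm = Z·m_H + N·m_n − M = 0.06951 u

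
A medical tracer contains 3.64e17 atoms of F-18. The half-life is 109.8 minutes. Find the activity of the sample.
A = λN = 2.298e15 decays/minute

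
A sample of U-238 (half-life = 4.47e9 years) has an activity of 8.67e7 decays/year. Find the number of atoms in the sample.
N = A/λ = 5.591e17 atoms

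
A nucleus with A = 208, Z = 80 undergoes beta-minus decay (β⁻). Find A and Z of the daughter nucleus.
Daughter: A = 208, Z = 81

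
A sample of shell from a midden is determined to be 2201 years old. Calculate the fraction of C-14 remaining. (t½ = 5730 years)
N/N₀ = (1/2)^(t/t½) = 0.7662 = 76.6%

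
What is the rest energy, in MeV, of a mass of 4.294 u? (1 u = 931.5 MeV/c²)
E = mc² = 4000 MeV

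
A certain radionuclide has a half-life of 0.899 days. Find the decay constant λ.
λ = ln(2)/t½ = 0.771 day⁻¹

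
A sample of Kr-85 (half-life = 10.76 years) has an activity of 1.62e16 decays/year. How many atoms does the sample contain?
N = A/λ = 2.515e17 atoms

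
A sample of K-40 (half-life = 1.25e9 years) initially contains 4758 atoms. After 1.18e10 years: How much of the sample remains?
N = N₀(1/2)^(t/t½) = 6.85 atoms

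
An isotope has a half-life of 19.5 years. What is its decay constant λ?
λ = ln(2)/t½ = 0.03555 year⁻¹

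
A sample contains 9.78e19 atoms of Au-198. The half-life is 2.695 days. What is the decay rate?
A = λN = 2.515e19 decays/day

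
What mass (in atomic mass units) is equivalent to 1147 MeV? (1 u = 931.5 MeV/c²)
m = E/c² = 1.231 u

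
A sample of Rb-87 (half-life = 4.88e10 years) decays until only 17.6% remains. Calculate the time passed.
t = t½ × log₂(N₀/N) = 1.223e11 years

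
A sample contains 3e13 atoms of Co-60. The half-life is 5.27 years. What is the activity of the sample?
A = λN = 3.946e12 decays/year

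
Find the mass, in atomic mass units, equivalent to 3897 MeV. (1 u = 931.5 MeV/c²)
m = E/c² = 4.184 u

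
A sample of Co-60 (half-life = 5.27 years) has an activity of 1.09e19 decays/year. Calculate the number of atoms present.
N = A/λ = 8.287e19 atoms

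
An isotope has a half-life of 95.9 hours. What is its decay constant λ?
λ = ln(2)/t½ = 0.007228 hour⁻¹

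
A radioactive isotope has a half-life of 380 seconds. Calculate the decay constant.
λ = ln(2)/t½ = 0.001824 second⁻¹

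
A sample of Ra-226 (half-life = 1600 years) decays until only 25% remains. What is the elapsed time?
t = t½ × log₂(N₀/N) = 3200 years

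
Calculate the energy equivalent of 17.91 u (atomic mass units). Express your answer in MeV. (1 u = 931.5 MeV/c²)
E = mc² = 16680 MeV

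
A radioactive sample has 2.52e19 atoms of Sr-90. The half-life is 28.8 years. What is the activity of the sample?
A = λN = 6.065e17 decays/year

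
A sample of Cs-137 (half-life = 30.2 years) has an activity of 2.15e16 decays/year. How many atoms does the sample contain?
N = A/λ = 9.367e17 atoms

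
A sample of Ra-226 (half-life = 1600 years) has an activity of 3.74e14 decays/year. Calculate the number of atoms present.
N = A/λ = 8.633e17 atoms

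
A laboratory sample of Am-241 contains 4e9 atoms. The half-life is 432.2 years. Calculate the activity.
A = λN = 6.415e6 decays/year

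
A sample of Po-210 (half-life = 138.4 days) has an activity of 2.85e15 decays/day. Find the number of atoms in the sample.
N = A/λ = 5.691e17 atoms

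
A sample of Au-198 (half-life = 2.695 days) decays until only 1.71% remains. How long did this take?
t = t½ × log₂(N₀/N) = 15.82 days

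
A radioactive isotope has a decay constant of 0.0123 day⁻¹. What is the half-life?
t½ = ln(2)/λ = 56.35 days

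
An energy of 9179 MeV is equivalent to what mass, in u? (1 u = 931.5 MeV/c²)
m = E/c² = 9.854 u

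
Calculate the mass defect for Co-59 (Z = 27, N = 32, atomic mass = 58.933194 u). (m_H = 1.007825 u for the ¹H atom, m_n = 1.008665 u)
Δm = Z·m_H + N·m_n − M = 0.5554 u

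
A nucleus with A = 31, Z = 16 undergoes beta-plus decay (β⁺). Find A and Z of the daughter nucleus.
Daughter: A = 31, Z = 15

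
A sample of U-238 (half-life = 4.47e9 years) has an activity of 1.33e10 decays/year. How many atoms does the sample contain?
N = A/λ = 8.577e19 atoms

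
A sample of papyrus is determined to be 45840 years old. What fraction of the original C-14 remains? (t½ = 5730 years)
N/N₀ = (1/2)^(t/t½) = 0.003906 = 0.391%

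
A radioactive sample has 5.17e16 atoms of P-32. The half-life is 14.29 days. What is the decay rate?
A = λN = 2.508e15 decays/day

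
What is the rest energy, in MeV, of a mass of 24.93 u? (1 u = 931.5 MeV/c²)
E = mc² = 23220 MeV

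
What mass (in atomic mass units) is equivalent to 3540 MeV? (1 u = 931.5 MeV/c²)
m = E/c² = 3.8 u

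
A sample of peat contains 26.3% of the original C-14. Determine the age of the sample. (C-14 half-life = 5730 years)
Age = t½ × log₂(1/ratio) = 11040 years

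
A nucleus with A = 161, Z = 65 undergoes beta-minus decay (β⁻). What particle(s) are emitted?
β⁻: electron (e⁻) + antineutrino (ν̄ₑ)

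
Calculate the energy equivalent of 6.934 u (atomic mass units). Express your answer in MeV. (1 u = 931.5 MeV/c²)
E = mc² = 6459 MeV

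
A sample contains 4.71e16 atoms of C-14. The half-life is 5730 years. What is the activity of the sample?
A = λN = 5.698e12 decays/year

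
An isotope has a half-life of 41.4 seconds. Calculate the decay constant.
λ = ln(2)/t½ = 0.01674 second⁻¹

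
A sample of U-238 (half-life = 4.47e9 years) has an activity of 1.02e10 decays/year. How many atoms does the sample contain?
N = A/λ = 6.578e19 atoms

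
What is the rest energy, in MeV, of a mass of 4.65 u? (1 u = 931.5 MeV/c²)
E = mc² = 4331 MeV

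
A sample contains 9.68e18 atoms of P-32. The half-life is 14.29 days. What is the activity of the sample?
A = λN = 4.695e17 decays/day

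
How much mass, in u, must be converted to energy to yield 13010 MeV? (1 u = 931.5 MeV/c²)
m = E/c² = 13.97 u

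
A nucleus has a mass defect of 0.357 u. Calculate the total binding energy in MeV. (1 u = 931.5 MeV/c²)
B.E. = Δm × 931.5 = 332.5 MeV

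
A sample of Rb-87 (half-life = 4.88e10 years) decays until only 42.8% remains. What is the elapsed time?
t = t½ × log₂(N₀/N) = 5.975e10 years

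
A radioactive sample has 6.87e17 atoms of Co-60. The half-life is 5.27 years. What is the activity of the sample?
A = λN = 9.036e16 decays/year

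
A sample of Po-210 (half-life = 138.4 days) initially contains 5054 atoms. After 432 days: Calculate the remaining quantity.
N = N₀(1/2)^(t/t½) = 580.8 atoms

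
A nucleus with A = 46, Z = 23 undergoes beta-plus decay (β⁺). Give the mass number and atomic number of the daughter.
Daughter: A = 46, Z = 22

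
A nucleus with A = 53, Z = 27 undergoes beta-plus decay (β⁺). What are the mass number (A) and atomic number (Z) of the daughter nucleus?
Daughter: A = 53, Z = 26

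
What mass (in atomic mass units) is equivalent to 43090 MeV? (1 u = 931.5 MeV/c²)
m = E/c² = 46.26 u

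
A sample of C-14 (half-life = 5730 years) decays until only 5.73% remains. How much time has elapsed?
t = t½ × log₂(N₀/N) = 23640 years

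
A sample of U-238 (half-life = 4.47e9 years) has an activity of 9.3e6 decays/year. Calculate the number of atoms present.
N = A/λ = 5.997e16 atoms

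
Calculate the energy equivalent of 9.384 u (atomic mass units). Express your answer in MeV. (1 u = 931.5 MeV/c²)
E = mc² = 8741 MeV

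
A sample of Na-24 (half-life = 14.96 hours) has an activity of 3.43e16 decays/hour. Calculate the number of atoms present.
N = A/λ = 7.403e17 atoms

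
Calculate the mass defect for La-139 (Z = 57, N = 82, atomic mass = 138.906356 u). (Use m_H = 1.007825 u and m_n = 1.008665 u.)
Δm = Z·m_H + N·m_n − M = 1.25 u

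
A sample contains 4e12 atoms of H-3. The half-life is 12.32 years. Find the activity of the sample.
A = λN = 2.25e11 decays/year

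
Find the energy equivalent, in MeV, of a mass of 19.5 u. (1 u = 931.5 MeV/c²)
E = mc² = 18160 MeV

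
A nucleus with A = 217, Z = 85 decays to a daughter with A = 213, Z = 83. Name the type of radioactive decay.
ΔA = -4, ΔZ = -2 ⇒ alpha decay (α)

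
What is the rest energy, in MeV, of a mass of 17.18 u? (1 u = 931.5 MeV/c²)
E = mc² = 16000 MeV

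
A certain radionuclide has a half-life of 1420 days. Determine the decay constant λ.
λ = ln(2)/t½ = 4.881e-4 day⁻¹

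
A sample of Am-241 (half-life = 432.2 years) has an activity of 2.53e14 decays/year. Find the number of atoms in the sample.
N = A/λ = 1.578e17 atoms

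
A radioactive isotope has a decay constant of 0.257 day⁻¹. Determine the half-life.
t½ = ln(2)/λ = 2.697 days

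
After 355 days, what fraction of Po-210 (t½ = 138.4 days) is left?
N/N₀ = (1/2)^(t/t½) = 0.169 = 16.9%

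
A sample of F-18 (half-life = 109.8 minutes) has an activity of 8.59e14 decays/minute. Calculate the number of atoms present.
N = A/λ = 1.361e17 atoms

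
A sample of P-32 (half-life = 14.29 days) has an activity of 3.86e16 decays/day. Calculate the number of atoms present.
N = A/λ = 7.958e17 atoms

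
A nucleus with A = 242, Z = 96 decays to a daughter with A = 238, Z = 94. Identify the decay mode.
ΔA = -4, ΔZ = -2 ⇒ alpha decay (α)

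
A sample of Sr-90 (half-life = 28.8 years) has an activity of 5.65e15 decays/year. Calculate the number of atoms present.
N = A/λ = 2.348e17 atoms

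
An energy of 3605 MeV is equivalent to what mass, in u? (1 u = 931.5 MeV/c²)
m = E/c² = 3.87 u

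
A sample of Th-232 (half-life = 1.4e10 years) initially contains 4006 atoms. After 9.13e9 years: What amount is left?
N = N₀(1/2)^(t/t½) = 2549 atoms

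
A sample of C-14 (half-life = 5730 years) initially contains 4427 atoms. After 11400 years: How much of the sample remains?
N = N₀(1/2)^(t/t½) = 1115 atoms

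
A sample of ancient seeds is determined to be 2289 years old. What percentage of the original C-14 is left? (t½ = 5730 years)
N/N₀ = (1/2)^(t/t½) = 0.7581 = 75.8%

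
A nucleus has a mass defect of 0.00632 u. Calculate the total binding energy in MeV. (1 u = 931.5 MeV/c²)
B.E. = Δm × 931.5 = 5.887 MeV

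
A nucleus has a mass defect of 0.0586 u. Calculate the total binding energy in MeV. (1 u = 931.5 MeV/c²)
B.E. = Δm × 931.5 = 54.59 MeV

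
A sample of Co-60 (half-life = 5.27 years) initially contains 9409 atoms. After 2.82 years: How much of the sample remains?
N = N₀(1/2)^(t/t½) = 6493 atoms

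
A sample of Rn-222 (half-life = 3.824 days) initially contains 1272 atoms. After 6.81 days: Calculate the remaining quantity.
N = N₀(1/2)^(t/t½) = 370.2 atoms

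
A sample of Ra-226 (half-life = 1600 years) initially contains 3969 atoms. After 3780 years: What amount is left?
N = N₀(1/2)^(t/t½) = 771.8 atoms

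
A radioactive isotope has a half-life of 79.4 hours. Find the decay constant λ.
λ = ln(2)/t½ = 0.00873 hour⁻¹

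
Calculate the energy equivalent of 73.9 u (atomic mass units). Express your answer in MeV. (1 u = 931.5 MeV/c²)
E = mc² = 68840 MeV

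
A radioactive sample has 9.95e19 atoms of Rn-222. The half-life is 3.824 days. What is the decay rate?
A = λN = 1.804e19 decays/day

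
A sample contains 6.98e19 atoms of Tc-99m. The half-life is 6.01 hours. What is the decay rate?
A = λN = 8.05e18 decays/hour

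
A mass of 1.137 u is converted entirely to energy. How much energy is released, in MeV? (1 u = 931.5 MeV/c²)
E = mc² = 1059 MeV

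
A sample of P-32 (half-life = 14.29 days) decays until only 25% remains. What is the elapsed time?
t = t½ × log₂(N₀/N) = 28.58 days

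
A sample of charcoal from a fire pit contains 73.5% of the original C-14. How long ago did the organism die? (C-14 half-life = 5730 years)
Age = t½ × log₂(1/ratio) = 2545 years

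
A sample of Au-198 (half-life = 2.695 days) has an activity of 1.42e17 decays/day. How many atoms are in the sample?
N = A/λ = 5.521e17 atoms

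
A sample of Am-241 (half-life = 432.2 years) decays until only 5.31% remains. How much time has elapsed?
t = t½ × log₂(N₀/N) = 1830 years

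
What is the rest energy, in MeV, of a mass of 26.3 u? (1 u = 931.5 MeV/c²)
E = mc² = 24500 MeV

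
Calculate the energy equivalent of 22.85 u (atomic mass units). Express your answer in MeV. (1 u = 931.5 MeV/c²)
E = mc² = 21280 MeV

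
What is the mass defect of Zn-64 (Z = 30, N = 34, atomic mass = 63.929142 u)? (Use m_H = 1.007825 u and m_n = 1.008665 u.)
Δm = Z·m_H + N·m_n − M = 0.6002 u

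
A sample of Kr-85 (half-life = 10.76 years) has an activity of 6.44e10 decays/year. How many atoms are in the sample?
N = A/λ = 9.997e11 atoms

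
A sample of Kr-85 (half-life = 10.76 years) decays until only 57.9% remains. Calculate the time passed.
t = t½ × log₂(N₀/N) = 8.483 years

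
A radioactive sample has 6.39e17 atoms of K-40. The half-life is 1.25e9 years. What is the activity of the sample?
A = λN = 3.543e8 decays/year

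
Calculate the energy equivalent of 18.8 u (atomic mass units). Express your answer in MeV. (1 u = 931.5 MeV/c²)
E = mc² = 17510 MeV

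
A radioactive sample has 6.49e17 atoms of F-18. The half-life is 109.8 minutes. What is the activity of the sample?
A = λN = 4.097e15 decays/minute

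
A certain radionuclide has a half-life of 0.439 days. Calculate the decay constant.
λ = ln(2)/t½ = 1.579 day⁻¹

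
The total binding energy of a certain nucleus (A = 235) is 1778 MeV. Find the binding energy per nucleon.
B.E./A = 1778/235 = 7.566 MeV/nucleon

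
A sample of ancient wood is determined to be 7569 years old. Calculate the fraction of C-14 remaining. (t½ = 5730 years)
N/N₀ = (1/2)^(t/t½) = 0.4003 = 40%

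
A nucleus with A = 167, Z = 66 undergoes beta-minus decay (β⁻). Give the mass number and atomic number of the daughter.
Daughter: A = 167, Z = 67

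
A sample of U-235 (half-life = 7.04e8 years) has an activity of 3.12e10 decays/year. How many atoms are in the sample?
N = A/λ = 3.169e19 atoms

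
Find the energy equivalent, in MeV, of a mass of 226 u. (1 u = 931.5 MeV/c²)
E = mc² = 2.105e5 MeV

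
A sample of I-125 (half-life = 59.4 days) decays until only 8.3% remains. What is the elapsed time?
t = t½ × log₂(N₀/N) = 213.3 days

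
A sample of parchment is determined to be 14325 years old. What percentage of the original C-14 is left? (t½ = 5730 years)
N/N₀ = (1/2)^(t/t½) = 0.1768 = 17.7%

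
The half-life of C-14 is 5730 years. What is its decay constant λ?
λ = ln(2)/t½ = 1.21e-4 year⁻¹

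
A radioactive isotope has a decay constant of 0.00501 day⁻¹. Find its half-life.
t½ = ln(2)/λ = 138.4 days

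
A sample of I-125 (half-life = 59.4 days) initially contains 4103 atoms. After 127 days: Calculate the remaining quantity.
N = N₀(1/2)^(t/t½) = 932.1 atoms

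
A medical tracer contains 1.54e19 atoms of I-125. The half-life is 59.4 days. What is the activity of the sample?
A = λN = 1.797e17 decays/day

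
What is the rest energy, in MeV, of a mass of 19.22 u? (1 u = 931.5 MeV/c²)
E = mc² = 17900 MeV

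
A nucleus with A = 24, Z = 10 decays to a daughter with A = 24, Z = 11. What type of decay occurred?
ΔA = 0, ΔZ = +1 ⇒ beta-minus decay (β⁻)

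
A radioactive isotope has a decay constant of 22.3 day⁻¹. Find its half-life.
t½ = ln(2)/λ = 0.03108 days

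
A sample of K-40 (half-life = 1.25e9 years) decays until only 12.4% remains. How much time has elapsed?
t = t½ × log₂(N₀/N) = 3.764e9 years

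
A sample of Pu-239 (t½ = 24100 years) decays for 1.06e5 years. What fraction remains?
N/N₀ = (1/2)^(t/t½) = 0.04742 = 4.74%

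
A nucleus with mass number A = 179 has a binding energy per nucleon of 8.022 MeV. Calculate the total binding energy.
B.E. = 8.022 × 179 = 1436 MeV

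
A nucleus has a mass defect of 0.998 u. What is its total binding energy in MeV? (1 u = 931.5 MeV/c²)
B.E. = Δm × 931.5 = 929.6 MeV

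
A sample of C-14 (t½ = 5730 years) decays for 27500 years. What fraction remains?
N/N₀ = (1/2)^(t/t½) = 0.03591 = 3.59%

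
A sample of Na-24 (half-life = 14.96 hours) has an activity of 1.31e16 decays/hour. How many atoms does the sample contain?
N = A/λ = 2.827e17 atoms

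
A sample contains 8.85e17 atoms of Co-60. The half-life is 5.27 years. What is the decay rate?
A = λN = 1.164e17 decays/year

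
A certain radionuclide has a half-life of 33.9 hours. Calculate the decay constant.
λ = ln(2)/t½ = 0.02045 hour⁻¹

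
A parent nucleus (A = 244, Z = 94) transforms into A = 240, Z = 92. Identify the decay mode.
ΔA = -4, ΔZ = -2 ⇒ alpha decay (α)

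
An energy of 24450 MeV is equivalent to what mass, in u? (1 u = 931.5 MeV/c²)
m = E/c² = 26.25 u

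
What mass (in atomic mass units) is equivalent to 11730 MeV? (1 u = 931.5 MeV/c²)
m = E/c² = 12.59 u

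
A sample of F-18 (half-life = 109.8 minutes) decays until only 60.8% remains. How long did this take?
t = t½ × log₂(N₀/N) = 78.82 minutes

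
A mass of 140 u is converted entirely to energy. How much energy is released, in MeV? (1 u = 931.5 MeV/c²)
E = mc² = 1.304e5 MeV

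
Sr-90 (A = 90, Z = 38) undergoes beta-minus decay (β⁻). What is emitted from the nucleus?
β⁻: electron (e⁻) + antineutrino (ν̄ₑ)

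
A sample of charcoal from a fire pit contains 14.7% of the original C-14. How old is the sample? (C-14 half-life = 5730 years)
Age = t½ × log₂(1/ratio) = 15850 years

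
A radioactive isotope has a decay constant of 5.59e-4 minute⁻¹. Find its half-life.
t½ = ln(2)/λ = 1240 minutes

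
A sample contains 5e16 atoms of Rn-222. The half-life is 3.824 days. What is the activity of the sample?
A = λN = 9.063e15 decays/day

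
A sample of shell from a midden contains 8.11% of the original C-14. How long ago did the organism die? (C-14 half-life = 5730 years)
Age = t½ × log₂(1/ratio) = 20770 years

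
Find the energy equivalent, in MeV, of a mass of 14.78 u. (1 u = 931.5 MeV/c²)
E = mc² = 13770 MeV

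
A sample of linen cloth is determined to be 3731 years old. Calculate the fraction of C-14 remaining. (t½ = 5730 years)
N/N₀ = (1/2)^(t/t½) = 0.6368 = 63.7%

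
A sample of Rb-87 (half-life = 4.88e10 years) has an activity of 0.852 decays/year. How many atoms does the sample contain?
N = A/λ = 5.998e10 atoms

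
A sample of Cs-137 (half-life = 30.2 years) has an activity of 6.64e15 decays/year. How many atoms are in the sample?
N = A/λ = 2.893e17 atoms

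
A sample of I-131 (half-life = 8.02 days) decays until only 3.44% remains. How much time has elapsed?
t = t½ × log₂(N₀/N) = 38.99 days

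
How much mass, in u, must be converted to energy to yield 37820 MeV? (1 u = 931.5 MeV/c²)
m = E/c² = 40.6 u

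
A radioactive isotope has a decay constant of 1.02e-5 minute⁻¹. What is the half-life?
t½ = ln(2)/λ = 67960 minutes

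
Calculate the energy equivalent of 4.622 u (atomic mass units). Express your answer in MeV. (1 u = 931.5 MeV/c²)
E = mc² = 4305 MeV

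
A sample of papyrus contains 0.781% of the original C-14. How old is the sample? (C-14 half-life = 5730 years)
Age = t½ × log₂(1/ratio) = 40110 years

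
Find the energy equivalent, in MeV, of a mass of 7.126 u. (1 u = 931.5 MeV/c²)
E = mc² = 6638 MeV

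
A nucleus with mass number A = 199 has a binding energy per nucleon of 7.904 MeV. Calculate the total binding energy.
B.E. = 7.904 × 199 = 1573 MeV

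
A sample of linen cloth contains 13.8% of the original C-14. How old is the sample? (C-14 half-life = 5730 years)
Age = t½ × log₂(1/ratio) = 16370 years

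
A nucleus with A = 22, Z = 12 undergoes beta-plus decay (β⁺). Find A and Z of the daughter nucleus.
Daughter: A = 22, Z = 11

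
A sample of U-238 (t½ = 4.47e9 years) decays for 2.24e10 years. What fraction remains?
N/N₀ = (1/2)^(t/t½) = 0.03101 = 3.1%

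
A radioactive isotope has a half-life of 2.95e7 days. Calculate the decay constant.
λ = ln(2)/t½ = 2.35e-8 day⁻¹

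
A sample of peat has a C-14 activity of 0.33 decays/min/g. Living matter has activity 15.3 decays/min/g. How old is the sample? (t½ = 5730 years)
Age = t½ × log₂(A₀/A) = 31720 years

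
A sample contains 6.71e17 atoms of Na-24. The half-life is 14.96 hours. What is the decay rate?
A = λN = 3.109e16 decays/hour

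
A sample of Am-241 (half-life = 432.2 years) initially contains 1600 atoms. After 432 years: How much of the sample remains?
N = N₀(1/2)^(t/t½) = 800.3 atoms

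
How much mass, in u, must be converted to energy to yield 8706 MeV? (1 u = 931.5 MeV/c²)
m = E/c² = 9.346 u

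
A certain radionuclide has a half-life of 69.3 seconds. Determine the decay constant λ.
λ = ln(2)/t½ = 0.01 second⁻¹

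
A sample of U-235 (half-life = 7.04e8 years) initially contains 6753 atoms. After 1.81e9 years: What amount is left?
N = N₀(1/2)^(t/t½) = 1136 atoms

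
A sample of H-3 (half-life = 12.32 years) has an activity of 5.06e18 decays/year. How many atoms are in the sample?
N = A/λ = 8.994e19 atoms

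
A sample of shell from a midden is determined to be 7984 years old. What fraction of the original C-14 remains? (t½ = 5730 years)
N/N₀ = (1/2)^(t/t½) = 0.3807 = 38.1%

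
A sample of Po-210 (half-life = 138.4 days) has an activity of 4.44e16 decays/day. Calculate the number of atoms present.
N = A/λ = 8.865e18 atoms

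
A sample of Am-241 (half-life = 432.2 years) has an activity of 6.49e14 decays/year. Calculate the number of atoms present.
N = A/λ = 4.047e17 atoms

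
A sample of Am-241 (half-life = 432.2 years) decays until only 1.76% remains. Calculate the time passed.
t = t½ × log₂(N₀/N) = 2519 years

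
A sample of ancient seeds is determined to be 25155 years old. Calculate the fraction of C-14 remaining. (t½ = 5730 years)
N/N₀ = (1/2)^(t/t½) = 0.04769 = 4.77%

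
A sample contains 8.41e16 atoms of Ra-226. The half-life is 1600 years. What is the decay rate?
A = λN = 3.643e13 decays/year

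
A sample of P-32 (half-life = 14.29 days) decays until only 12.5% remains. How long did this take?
t = t½ × log₂(N₀/N) = 42.87 days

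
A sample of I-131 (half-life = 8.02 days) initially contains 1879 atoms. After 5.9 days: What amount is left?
N = N₀(1/2)^(t/t½) = 1128 atoms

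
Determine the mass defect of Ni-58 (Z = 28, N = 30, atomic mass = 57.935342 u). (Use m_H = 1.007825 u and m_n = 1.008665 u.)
Δm = Z·m_H + N·m_n − M = 0.5437 u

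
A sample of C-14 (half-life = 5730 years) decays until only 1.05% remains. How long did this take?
t = t½ × log₂(N₀/N) = 37670 years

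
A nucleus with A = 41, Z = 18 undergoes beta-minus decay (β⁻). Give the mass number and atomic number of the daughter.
Daughter: A = 41, Z = 19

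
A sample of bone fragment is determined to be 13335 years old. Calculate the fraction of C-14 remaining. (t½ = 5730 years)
N/N₀ = (1/2)^(t/t½) = 0.1993 = 19.9%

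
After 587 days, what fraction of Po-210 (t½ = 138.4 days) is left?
N/N₀ = (1/2)^(t/t½) = 0.05287 = 5.29%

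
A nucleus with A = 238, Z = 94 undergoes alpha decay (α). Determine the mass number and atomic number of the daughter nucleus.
Daughter: A = 234, Z = 92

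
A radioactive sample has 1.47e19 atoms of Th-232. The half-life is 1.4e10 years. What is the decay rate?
A = λN = 7.278e8 decays/year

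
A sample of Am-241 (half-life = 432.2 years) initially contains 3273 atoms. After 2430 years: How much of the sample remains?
N = N₀(1/2)^(t/t½) = 66.44 atoms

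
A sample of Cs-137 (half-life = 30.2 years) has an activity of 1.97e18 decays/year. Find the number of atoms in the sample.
N = A/λ = 8.583e19 atoms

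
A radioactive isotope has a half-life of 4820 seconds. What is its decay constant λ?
λ = ln(2)/t½ = 1.438e-4 second⁻¹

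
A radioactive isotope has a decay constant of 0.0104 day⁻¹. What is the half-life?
t½ = ln(2)/λ = 66.65 days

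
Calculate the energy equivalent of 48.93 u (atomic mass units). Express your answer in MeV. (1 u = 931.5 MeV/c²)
E = mc² = 45580 MeV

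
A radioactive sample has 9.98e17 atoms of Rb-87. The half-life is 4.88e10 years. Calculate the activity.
A = λN = 1.418e7 decays/year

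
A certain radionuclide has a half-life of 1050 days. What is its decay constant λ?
λ = ln(2)/t½ = 6.601e-4 day⁻¹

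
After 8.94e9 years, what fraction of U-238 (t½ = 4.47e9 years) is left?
N/N₀ = (1/2)^(t/t½) = 0.25 = 25%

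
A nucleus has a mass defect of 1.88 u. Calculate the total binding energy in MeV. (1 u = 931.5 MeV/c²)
B.E. = Δm × 931.5 = 1751 MeV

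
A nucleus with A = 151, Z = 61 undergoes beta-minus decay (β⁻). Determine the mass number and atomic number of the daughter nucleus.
Daughter: A = 151, Z = 62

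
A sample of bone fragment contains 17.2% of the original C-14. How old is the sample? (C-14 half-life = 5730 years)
Age = t½ × log₂(1/ratio) = 14550 years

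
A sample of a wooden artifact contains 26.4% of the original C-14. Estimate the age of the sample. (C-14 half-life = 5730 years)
Age = t½ × log₂(1/ratio) = 11010 years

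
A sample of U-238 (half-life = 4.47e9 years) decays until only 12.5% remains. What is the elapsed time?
t = t½ × log₂(N₀/N) = 1.341e10 years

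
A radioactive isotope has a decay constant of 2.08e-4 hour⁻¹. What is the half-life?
t½ = ln(2)/λ = 3332 hours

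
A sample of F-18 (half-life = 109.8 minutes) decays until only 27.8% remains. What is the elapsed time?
t = t½ × log₂(N₀/N) = 202.8 minutes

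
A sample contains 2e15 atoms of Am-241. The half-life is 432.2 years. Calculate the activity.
A = λN = 3.208e12 decays/year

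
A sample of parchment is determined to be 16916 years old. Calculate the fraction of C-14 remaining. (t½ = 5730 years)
N/N₀ = (1/2)^(t/t½) = 0.1292 = 12.9%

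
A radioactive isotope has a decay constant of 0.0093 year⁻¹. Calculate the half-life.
t½ = ln(2)/λ = 74.53 years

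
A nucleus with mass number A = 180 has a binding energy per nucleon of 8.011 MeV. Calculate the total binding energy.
B.E. = 8.011 × 180 = 1442 MeV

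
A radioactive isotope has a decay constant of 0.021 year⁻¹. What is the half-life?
t½ = ln(2)/λ = 33.01 years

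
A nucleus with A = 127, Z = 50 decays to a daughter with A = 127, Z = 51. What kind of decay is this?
ΔA = 0, ΔZ = +1 ⇒ beta-minus decay (β⁻)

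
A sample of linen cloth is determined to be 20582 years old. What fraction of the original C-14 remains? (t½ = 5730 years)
N/N₀ = (1/2)^(t/t½) = 0.08293 = 8.29%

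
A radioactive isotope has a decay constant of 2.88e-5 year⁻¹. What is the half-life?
t½ = ln(2)/λ = 24070 years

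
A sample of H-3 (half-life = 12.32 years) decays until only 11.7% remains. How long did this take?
t = t½ × log₂(N₀/N) = 38.14 years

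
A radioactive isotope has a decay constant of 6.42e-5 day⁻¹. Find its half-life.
t½ = ln(2)/λ = 10800 days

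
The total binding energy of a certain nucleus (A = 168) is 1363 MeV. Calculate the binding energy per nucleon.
B.E./A = 1363/168 = 8.113 MeV/nucleon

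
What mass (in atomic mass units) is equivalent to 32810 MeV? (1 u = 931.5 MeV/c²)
m = E/c² = 35.22 u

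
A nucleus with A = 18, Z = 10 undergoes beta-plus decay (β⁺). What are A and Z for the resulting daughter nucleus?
Daughter: A = 18, Z = 9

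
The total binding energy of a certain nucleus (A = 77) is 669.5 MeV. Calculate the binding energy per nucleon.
B.E./A = 669.5/77 = 8.695 MeV/nucleon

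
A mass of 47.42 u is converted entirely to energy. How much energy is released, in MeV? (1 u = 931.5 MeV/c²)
E = mc² = 44170 MeV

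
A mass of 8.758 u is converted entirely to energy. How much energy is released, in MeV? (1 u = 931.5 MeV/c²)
E = mc² = 8158 MeV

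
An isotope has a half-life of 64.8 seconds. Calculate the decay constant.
λ = ln(2)/t½ = 0.0107 second⁻¹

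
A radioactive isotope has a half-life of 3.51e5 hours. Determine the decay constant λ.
λ = ln(2)/t½ = 1.975e-6 hour⁻¹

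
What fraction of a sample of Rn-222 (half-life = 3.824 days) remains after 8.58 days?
N/N₀ = (1/2)^(t/t½) = 0.2111 = 21.1%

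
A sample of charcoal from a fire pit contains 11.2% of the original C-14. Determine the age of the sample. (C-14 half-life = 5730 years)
Age = t½ × log₂(1/ratio) = 18100 years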